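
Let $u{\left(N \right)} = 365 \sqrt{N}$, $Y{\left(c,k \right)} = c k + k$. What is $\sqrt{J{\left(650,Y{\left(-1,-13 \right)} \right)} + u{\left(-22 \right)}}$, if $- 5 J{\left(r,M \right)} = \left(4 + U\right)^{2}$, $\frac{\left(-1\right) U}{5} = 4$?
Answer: $\frac{\sqrt{-1280 + 9125 i \sqrt{22}}}{5} \approx 28.823 + 29.698 i$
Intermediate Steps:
$U = -20$ ($U = \left(-5\right) 4 = -20$)
$Y{\left(c,k \right)} = k + c k$
$J{\left(r,M \right)} = - \frac{256}{5}$ ($J{\left(r,M \right)} = - \frac{\left(4 - 20\right)^{2}}{5} = - \frac{\left(-16\right)^{2}}{5} = \left(- \frac{1}{5}\right) 256 = - \frac{256}{5}$)
$\sqrt{J{\left(650,Y{\left(-1,-13 \right)} \right)} + u{\left(-22 \right)}} = \sqrt{- \frac{256}{5} + 365 \sqrt{-22}} = \sqrt{- \frac{256}{5} + 365 i \sqrt{22}}$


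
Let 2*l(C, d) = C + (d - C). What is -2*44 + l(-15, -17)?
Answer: -193/2 ≈ -96.500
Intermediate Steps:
l(C, d) = d/2 (l(C, d) = (C + (d - C))/2 = d/2)
-2*44 + l(-15, -17) = -2*44 + (1/2)*(-17) = -88 - 17/2 = -193/2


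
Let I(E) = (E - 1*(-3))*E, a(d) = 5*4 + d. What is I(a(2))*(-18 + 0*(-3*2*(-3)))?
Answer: -9900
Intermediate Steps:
a(d) = 20 + d
I(E) = E*(3 + E) (I(E) = (E + 3)*E = (3 + E)*E = E*(3 + E))
I(a(2))*(-18 + 0*(-3*2*(-3))) = ((20 + 2)*(3 + (20 + 2)))*(-18 + 0*(-3*2*(-3))) = (22*(3 + 22))*(-18 + 0*(-6*(-3))) = (22*25)*(-18 + 0*18) = 550*(-18 + 0) = 550*(-18) = -9900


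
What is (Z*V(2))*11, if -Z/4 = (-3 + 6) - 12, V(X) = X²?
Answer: 1584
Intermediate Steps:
Z = 36 (Z = -4*((-3 + 6) - 12) = -4*(3 - 12) = -4*(-9) = 36)
(Z*V(2))*11 = (36*2²)*11 = (36*4)*11 = 144*11 = 1584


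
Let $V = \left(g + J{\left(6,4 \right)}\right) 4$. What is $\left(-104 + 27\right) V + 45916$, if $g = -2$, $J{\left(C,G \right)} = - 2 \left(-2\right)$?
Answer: $45300$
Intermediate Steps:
$J{\left(C,G \right)} = 4$ ($J{\left(C,G \right)} = \left(-1\right) \left(-4\right) = 4$)
$V = 8$ ($V = \left(-2 + 4\right) 4 = 2 \cdot 4 = 8$)
$\left(-104 + 27\right) V + 45916 = \left(-104 + 27\right) 8 + 45916 = \left(-77\right) 8 + 45916 = -616 + 45916 = 45300$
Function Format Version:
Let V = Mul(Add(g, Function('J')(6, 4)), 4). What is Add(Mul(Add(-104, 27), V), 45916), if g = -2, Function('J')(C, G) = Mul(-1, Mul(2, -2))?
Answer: 45300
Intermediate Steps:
Function('J')(C, G) = 4 (Function('J')(C, G) = Mul(-1, -4) = 4)
V = 8 (V = Mul(Add(-2, 4), 4) = Mul(2, 4) = 8)
Add(Mul(Add(-104, 27), V), 45916) = Add(Mul(Add(-104, 27), 8), 45916) = Add(Mul(-77, 8), 45916) = Add(-616, 45916) = 45300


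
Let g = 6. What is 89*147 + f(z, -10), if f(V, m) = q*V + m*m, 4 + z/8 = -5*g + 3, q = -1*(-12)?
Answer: 10207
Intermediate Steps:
q = 12
z = -248 (z = -32 + 8*(-5*6 + 3) = -32 + 8*(-30 + 3) = -32 + 8*(-27) = -32 - 216 = -248)
f(V, m) = m**2 + 12*V (f(V, m) = 12*V + m*m = 12*V + m**2 = m**2 + 12*V)
89*147 + f(z, -10) = 89*147 + ((-10)**2 + 12*(-248)) = 13083 + (100 - 2976) = 13083 - 2876 = 10207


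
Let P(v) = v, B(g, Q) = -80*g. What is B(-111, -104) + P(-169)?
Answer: 8711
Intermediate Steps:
B(-111, -104) + P(-169) = -80*(-111) - 169 = 8880 - 169 = 8711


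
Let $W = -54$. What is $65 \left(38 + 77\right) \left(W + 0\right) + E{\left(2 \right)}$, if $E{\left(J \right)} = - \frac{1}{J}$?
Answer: $- \frac{807301}{2} \approx -4.0365 \cdot 10^{5}$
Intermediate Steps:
$65 \left(38 + 77\right) \left(W + 0\right) + E{\left(2 \right)} = 65 \left(38 + 77\right) \left(-54 + 0\right) - \frac{1}{2} = 65 \cdot 115 \left(-54\right) - \frac{1}{2} = 65 \left(-6210\right) - \frac{1}{2} = -403650 - \frac{1}{2} = - \frac{807301}{2}$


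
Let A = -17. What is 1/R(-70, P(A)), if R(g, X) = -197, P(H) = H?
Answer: -1/197 ≈ -0.0050761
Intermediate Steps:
1/R(-70, P(A)) = 1/(-197) = -1/197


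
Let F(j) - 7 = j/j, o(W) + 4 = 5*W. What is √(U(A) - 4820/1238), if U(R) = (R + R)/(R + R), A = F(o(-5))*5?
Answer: 3*I*√123181/619 ≈ 1.701*I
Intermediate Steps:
o(W) = -4 + 5*W
F(j) = 8 (F(j) = 7 + j/j = 7 + 1 = 8)
A = 40 (A = 8*5 = 40)
U(R) = 1 (U(R) = (2*R)/((2*R)) = (2*R)*(1/(2*R)) = 1)
√(U(A) - 4820/1238) = √(1 - 4820/1238) = √(1 - 4820*1/1238) = √(1 - 2410/619) = √(-1791/619) = 3*I*√123181/619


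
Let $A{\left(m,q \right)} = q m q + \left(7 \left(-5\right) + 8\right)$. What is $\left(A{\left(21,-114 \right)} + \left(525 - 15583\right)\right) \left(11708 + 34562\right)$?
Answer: $11929840370$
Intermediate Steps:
$A{\left(m,q \right)} = -27 + m q^{2}$ ($A{\left(m,q \right)} = m q q + \left(-35 + 8\right) = m q^{2} - 27 = -27 + m q^{2}$)
$\left(A{\left(21,-114 \right)} + \left(525 - 15583\right)\right) \left(11708 + 34562\right) = \left(\left(-27 + 21 \left(-114\right)^{2}\right) + \left(525 - 15583\right)\right) \left(11708 + 34562\right) = \left(\left(-27 + 21 \cdot 12996\right) - 15058\right) 46270 = \left(\left(-27 + 272916\right) - 15058\right) 46270 = \left(272889 - 15058\right) 46270 = 257831 \cdot 46270 = 11929840370$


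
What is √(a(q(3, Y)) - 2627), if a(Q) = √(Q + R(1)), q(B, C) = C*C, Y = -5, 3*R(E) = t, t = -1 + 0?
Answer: √(-23643 + 3*√222)/3 ≈ 51.206*I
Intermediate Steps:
t = -1
R(E) = -⅓ (R(E) = (⅓)*(-1) = -⅓)
q(B, C) = C²
a(Q) = √(-⅓ + Q) (a(Q) = √(Q - ⅓) = √(-⅓ + Q))
√(a(q(3, Y)) - 2627) = √(√(-3 + 9*(-5)²)/3 - 2627) = √(√(-3 + 9*25)/3 - 2627) = √(√(-3 + 225)/3 - 2627) = √(√222/3 - 2627) = √(-2627 + √222/3)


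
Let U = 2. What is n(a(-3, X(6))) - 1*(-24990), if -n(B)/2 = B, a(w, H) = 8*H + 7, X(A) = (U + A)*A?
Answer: 24208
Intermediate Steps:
X(A) = A*(2 + A) (X(A) = (2 + A)*A = A*(2 + A))
a(w, H) = 7 + 8*H
n(B) = -2*B
n(a(-3, X(6))) - 1*(-24990) = -2*(7 + 8*(6*(2 + 6))) - 1*(-24990) = -2*(7 + 8*(6*8)) + 24990 = -2*(7 + 8*48) + 24990 = -2*(7 + 384) + 24990 = -2*391 + 24990 = -782 + 24990 = 24208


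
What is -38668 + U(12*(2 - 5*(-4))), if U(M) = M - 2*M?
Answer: -38932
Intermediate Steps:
U(M) = -M
-38668 + U(12*(2 - 5*(-4))) = -38668 - 12*(2 - 5*(-4)) = -38668 - 12*(2 + 20) = -38668 - 12*22 = -38668 - 1*264 = -38668 - 264 = -38932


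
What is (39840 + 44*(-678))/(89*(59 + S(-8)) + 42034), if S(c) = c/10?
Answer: 50040/236069 ≈ 0.21197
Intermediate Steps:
S(c) = c/10 (S(c) = c*(⅒) = c/10)
(39840 + 44*(-678))/(89*(59 + S(-8)) + 42034) = (39840 + 44*(-678))/(89*(59 + (⅒)*(-8)) + 42034) = (39840 - 29832)/(89*(59 - ⅘) + 42034) = 10008/(89*(291/5) + 42034) = 10008/(25899/5 + 42034) = 10008/(236069/5) = 10008*(5/236069) = 50040/236069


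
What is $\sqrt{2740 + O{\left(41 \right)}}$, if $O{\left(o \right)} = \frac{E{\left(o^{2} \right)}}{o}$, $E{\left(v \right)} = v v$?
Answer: $\sqrt{71661} \approx 267.7$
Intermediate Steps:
$E{\left(v \right)} = v^{2}$
$O{\left(o \right)} = o^{3}$ ($O{\left(o \right)} = \frac{\left(o^{2}\right)^{2}}{o} = \frac{o^{4}}{o} = o^{3}$)
$\sqrt{2740 + O{\left(41 \right)}} = \sqrt{2740 + 41^{3}} = \sqrt{2740 + 68921} = \sqrt{71661}$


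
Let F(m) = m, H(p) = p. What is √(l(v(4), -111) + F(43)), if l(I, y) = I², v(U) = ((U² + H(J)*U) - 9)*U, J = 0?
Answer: √827 ≈ 28.758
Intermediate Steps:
v(U) = U*(-9 + U²) (v(U) = ((U² + 0*U) - 9)*U = ((U² + 0) - 9)*U = (U² - 9)*U = (-9 + U²)*U = U*(-9 + U²))
√(l(v(4), -111) + F(43)) = √((4*(-9 + 4²))² + 43) = √((4*(-9 + 16))² + 43) = √((4*7)² + 43) = √(28² + 43) = √(784 + 43) = √827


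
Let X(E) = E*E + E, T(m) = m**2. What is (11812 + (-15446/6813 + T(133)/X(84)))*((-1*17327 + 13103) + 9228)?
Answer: 3803323590163/64345 ≈ 5.9108e+7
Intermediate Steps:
X(E) = E + E**2 (X(E) = E**2 + E = E + E**2)
(11812 + (-15446/6813 + T(133)/X(84)))*((-1*17327 + 13103) + 9228) = (11812 + (-15446/6813 + 133**2/((84*(1 + 84)))))*((-1*17327 + 13103) + 9228) = (11812 + (-15446*1/6813 + 17689/((84*85))))*((-17327 + 13103) + 9228) = (11812 + (-15446/6813 + 17689/7140))*(-4224 + 9228) = (11812 + (-15446/6813 + 17689*(1/7140)))*5004 = (11812 + (-15446/6813 + 2527/1020))*5004 = (11812 + 487177/2316420)*5004 = (27362040217/2316420)*5004 = 3803323590163/64345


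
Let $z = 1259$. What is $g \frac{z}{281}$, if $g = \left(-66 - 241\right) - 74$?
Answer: $- \frac{479679}{281} \approx -1707.0$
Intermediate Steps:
$g = -381$ ($g = -307 - 74 = -381$)
$g \frac{z}{281} = - 381 \cdot \frac{1259}{281} = - 381 \cdot 1259 \cdot \frac{1}{281} = \left(-381\right) \frac{1259}{281} = - \frac{479679}{281}$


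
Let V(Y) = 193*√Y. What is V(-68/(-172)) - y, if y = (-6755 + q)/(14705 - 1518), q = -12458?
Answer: 19213/13187 + 193*√731/43 ≈ 122.81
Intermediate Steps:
y = -19213/13187 (y = (-6755 - 12458)/(14705 - 1518) = -19213/13187 ≈ -1.4570)
V(-68/(-172)) - y = 193*√(-68/(-172)) - 1*(-19213/13187) = 193*√(-68*(-1/172)) + 19213/13187 = 193*√(17/43) + 19213/13187 = 193*(√731/43) + 19213/13187 = 193*√731/43 + 19213/13187 = 19213/13187 + 193*√731/43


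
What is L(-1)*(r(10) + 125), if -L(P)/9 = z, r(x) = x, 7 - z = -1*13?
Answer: -24300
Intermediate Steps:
z = 20 (z = 7 - (-1)*13 = 7 - 1*(-13) = 7 + 13 = 20)
L(P) = -180 (L(P) = -9*20 = -180)
L(-1)*(r(10) + 125) = -180*(10 + 125) = -180*135 = -24300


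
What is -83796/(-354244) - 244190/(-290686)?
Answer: 1259785982/1170156493 ≈ 1.0766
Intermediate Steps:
-83796/(-354244) - 244190/(-290686) = -83796*(-1/354244) - 244190*(-1/290686) = 20949/88561 + 122095/145343 = 1259785982/1170156493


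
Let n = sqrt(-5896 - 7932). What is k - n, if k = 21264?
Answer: 21264 - 2*I*sqrt(3457) ≈ 21264.0 - 117.59*I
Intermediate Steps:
n = 2*I*sqrt(3457) (n = sqrt(-13828) = 2*I*sqrt(3457) ≈ 117.59*I)
k - n = 21264 - 2*I*sqrt(3457)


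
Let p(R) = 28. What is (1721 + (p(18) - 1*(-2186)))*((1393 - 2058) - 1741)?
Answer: -9467610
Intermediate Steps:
(1721 + (p(18) - 1*(-2186)))*((1393 - 2058) - 1741) = (1721 + (28 - 1*(-2186)))*((1393 - 2058) - 1741) = (1721 + (28 + 2186))*(-665 - 1741) = (1721 + 2214)*(-2406) = 3935*(-2406) = -9467610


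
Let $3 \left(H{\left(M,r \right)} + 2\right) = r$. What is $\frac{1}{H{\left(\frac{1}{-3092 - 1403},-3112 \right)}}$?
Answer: $- \frac{3}{3118} \approx -0.00096215$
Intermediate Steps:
$H{\left(M,r \right)} = -2 + \frac{r}{3}$
$\frac{1}{H{\left(\frac{1}{-3092 - 1403},-3112 \right)}} = \frac{1}{-2 + \frac{1}{3} \left(-3112\right)} = \frac{1}{-2 - \frac{3112}{3}} = \frac{1}{- \frac{3118}{3}} = - \frac{3}{3118}$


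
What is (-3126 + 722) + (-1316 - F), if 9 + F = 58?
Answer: -3769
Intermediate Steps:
F = 49 (F = -9 + 58 = 49)
(-3126 + 722) + (-1316 - F) = (-3126 + 722) + (-1316 - 1*49) = -2404 + (-1316 - 49) = -2404 - 1365 = -3769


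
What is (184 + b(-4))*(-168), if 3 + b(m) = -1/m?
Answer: -30450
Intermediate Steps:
b(m) = -3 - 1/m
(184 + b(-4))*(-168) = (184 + (-3 - 1/(-4)))*(-168) = (184 + (-3 - 1*(-¼)))*(-168) = (184 + (-3 + ¼))*(-168) = (184 - 11/4)*(-168) = (725/4)*(-168) = -30450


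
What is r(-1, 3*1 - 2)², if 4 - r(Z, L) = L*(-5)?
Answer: 81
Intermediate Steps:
r(Z, L) = 4 + 5*L (r(Z, L) = 4 - L*(-5) = 4 - (-5)*L = 4 + 5*L)
r(-1, 3*1 - 2)² = (4 + 5*(3*1 - 2))² = (4 + 5*(3 - 2))² = (4 + 5*1)² = (4 + 5)² = 9² = 81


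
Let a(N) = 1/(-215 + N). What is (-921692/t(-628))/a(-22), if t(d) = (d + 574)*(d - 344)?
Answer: 18203417/4374 ≈ 4161.7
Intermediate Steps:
t(d) = (-344 + d)*(574 + d) (t(d) = (574 + d)*(-344 + d) = (-344 + d)*(574 + d))
(-921692/t(-628))/a(-22) = (-921692/(-197456 + (-628)**2 + 230*(-628)))/(1/(-215 - 22)) = (-921692/(-197456 + 394384 - 144440))/(1/(-237)) = (-921692/52488)/(-1/237) = -921692*1/52488*(-237) = -230423/13122*(-237) = 18203417/4374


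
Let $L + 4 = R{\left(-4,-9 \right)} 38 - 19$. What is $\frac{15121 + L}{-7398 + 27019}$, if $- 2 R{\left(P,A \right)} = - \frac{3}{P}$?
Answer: $\frac{60335}{78484} \approx 0.76875$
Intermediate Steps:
$R{\left(P,A \right)} = \frac{3}{2 P}$ ($R{\left(P,A \right)} = - \frac{\left(-3\right) \frac{1}{P}}{2} = \frac{3}{2 P}$)
$L = - \frac{149}{4}$ ($L = -4 - \left(19 - \frac{3}{2 \left(-4\right)} 38\right) = -4 - \left(19 - \frac{3}{2} \left(- \frac{1}{4}\right) 38\right) = -4 - \frac{133}{4} = - \frac{149}{4} \approx -37.25$)
$\frac{15121 + L}{-7398 + 27019} = \frac{15121 - \frac{149}{4}}{-7398 + 27019} = \frac{60335}{4 \cdot 19621} = \frac{60335}{4} \cdot \frac{1}{19621} = \frac{60335}{78484}$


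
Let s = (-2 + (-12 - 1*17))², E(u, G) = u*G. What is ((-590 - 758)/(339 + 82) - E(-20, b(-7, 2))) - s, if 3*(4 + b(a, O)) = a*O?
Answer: -1436707/1263 ≈ -1137.5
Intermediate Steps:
b(a, O) = -4 + O*a/3 (b(a, O) = -4 + (a*O)/3 = -4 + (O*a)/3 = -4 + O*a/3)
E(u, G) = G*u
s = 961 (s = (-2 + (-12 - 17))² = (-2 - 29)² = (-31)² = 961)
((-590 - 758)/(339 + 82) - E(-20, b(-7, 2))) - s = ((-590 - 758)/(339 + 82) - (-4 + (⅓)*2*(-7))*(-20)) - 1*961 = (-1348/421 - (-4 - 14/3)*(-20)) - 961 = (-1348*1/421 - (-26)*(-20)/3) - 961 = (-1348/421 - 1*520/3) - 961 = (-1348/421 - 520/3) - 961 = -222964/1263 - 961 = -1436707/1263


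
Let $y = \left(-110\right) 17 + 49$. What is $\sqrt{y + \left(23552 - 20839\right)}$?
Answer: $2 \sqrt{223} \approx 29.866$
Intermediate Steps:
$y = -1821$ ($y = -1870 + 49 = -1821$)
$\sqrt{y + \left(23552 - 20839\right)} = \sqrt{-1821 + \left(23552 - 20839\right)} = \sqrt{-1821 + 2713} = \sqrt{892} = 2 \sqrt{223}$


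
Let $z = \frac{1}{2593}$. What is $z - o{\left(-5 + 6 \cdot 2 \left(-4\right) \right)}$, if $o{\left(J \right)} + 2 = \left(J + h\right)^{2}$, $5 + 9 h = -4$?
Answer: $- \frac{7556001}{2593} \approx -2914.0$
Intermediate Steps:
$h = -1$ ($h = - \frac{5}{9} + \frac{1}{9} \left(-4\right) = - \frac{5}{9} - \frac{4}{9} = -1$)
$z = \frac{1}{2593} \approx 0.00038565$
$o{\left(J \right)} = -2 + \left(-1 + J\right)^{2}$ ($o{\left(J \right)} = -2 + \left(J - 1\right)^{2} = -2 + \left(-1 + J\right)^{2}$)
$z - o{\left(-5 + 6 \cdot 2 \left(-4\right) \right)} = \frac{1}{2593} - \left(-2 + \left(-1 + \left(-5 + 6 \cdot 2 \left(-4\right)\right)\right)^{2}\right) = \frac{1}{2593} - \left(-2 + \left(-1 + \left(-5 + 6 \left(-8\right)\right)\right)^{2}\right) = \frac{1}{2593} - \left(-2 + \left(-1 - 53\right)^{2}\right) = \frac{1}{2593} - \left(-2 + \left(-54\right)^{2}\right) = \frac{1}{2593} - \left(-2 + 2916\right) = \frac{1}{2593} - 2914 = - \frac{7556001}{2593}$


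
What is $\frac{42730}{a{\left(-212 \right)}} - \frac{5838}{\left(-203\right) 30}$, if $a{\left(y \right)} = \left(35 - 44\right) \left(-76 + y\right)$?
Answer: $\frac{3278069}{187920} \approx 17.444$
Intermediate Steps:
$a{\left(y \right)} = 684 - 9 y$ ($a{\left(y \right)} = - 9 \left(-76 + y\right) = 684 - 9 y$)
$\frac{42730}{a{\left(-212 \right)}} - \frac{5838}{\left(-203\right) 30} = \frac{42730}{684 - -1908} - \frac{5838}{\left(-203\right) 30} = \frac{42730}{684 + 1908} - \frac{5838}{-6090} = \frac{42730}{2592} - - \frac{139}{145} = 42730 \cdot \frac{1}{2592} + \frac{139}{145} = \frac{21365}{1296} + \frac{139}{145} = \frac{3278069}{187920}$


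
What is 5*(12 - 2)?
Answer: 50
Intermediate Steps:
5*(12 - 2) = 5*10 = 50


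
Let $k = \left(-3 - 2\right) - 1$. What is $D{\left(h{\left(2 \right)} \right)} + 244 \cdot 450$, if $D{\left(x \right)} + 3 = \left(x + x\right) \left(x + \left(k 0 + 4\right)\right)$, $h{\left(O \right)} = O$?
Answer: $109821$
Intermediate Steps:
$k = -6$ ($k = -5 - 1 = -6$)
$D{\left(x \right)} = -3 + 2 x \left(4 + x\right)$ ($D{\left(x \right)} = -3 + \left(x + x\right) \left(x + \left(\left(-6\right) 0 + 4\right)\right) = -3 + 2 x \left(x + \left(0 + 4\right)\right) = -3 + 2 x \left(x + 4\right) = -3 + 2 x \left(4 + x\right)$)
$D{\left(h{\left(2 \right)} \right)} + 244 \cdot 450 = \left(-3 + 2 \cdot 2^{2} + 8 \cdot 2\right) + 244 \cdot 450 = \left(-3 + 2 \cdot 4 + 16\right) + 109800 = \left(-3 + 8 + 16\right) + 109800 = 21 + 109800 = 109821$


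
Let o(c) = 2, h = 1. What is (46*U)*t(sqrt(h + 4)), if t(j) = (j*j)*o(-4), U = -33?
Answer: -15180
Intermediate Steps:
t(j) = 2*j**2 (t(j) = (j*j)*2 = j**2*2 = 2*j**2)
(46*U)*t(sqrt(h + 4)) = (46*(-33))*(2*(sqrt(1 + 4))**2) = -3036*(sqrt(5))**2 = -3036*5 = -1518*10 = -15180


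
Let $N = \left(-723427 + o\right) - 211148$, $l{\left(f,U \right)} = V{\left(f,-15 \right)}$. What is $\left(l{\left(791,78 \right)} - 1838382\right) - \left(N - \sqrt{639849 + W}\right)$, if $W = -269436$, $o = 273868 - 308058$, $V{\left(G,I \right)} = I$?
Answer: $-869632 + 9 \sqrt{4573} \approx -8.6902 \cdot 10^{5}$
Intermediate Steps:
$l{\left(f,U \right)} = -15$
$o = -34190$
$N = -968765$ ($N = \left(-723427 - 34190\right) - 211148 = -757617 - 211148 = -968765$)
$\left(l{\left(791,78 \right)} - 1838382\right) - \left(N - \sqrt{639849 + W}\right) = \left(-15 - 1838382\right) - \left(-968765 - \sqrt{639849 - 269436}\right) = \left(-15 - 1838382\right) - \left(-968765 - \sqrt{370413}\right) = -1838397 - \left(-968765 - 9 \sqrt{4573}\right) = -1838397 + \left(968765 + 9 \sqrt{4573}\right) = -869632 + 9 \sqrt{4573}$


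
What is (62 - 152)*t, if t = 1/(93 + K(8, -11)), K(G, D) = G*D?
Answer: -18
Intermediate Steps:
K(G, D) = D*G
t = ⅕ (t = 1/(93 - 11*8) = 1/(93 - 88) = 1/5 = ⅕ ≈ 0.20000)
(62 - 152)*t = (62 - 152)*(⅕) = -90*⅕ = -18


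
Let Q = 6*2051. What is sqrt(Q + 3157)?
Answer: 47*sqrt(7) ≈ 124.35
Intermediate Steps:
Q = 12306
sqrt(Q + 3157) = sqrt(12306 + 3157) = sqrt(15463) = 47*sqrt(7)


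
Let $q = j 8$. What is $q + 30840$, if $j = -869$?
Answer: $23888$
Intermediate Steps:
$q = -6952$ ($q = \left(-869\right) 8 = -6952$)
$q + 30840 = -6952 + 30840 = 23888$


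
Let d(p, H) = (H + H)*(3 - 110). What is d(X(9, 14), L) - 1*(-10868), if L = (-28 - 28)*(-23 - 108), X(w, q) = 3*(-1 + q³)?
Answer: -1559036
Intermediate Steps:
X(w, q) = -3 + 3*q³
L = 7336 (L = -56*(-131) = 7336)
d(p, H) = -214*H (d(p, H) = (2*H)*(-107) = -214*H)
d(X(9, 14), L) - 1*(-10868) = -214*7336 - 1*(-10868) = -1569904 + 10868 = -1559036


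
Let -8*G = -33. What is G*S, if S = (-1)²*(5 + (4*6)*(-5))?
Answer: -3795/8 ≈ -474.38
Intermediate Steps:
G = 33/8 (G = -⅛*(-33) = 33/8 ≈ 4.1250)
S = -115 (S = 1*(5 + 24*(-5)) = 1*(5 - 120) = 1*(-115) = -115)
G*S = (33/8)*(-115) = -3795/8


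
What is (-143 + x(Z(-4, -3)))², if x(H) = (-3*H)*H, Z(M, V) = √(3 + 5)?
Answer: 27889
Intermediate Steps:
Z(M, V) = 2*√2 (Z(M, V) = √8 = 2*√2)
x(H) = -3*H²
(-143 + x(Z(-4, -3)))² = (-143 - 3*(2*√2)²)² = (-143 - 3*8)² = (-143 - 24)² = (-167)² = 27889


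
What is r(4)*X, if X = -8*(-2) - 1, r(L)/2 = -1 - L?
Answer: -150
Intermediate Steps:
r(L) = -2 - 2*L (r(L) = 2*(-1 - L) = -2 - 2*L)
X = 15 (X = 16 - 1 = 15)
r(4)*X = (-2 - 2*4)*15 = (-2 - 8)*15 = -10*15 = -150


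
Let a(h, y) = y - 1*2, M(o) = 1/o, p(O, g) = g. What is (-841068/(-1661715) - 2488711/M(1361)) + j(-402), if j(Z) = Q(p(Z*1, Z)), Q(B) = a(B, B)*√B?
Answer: -625383794521633/184635 - 404*I*√402 ≈ -3.3871e+9 - 8100.2*I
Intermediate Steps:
a(h, y) = -2 + y (a(h, y) = y - 2 = -2 + y)
Q(B) = √B*(-2 + B) (Q(B) = (-2 + B)*√B = √B*(-2 + B))
j(Z) = √Z*(-2 + Z)
(-841068/(-1661715) - 2488711/M(1361)) + j(-402) = (-841068/(-1661715) - 2488711/(1/1361)) + √(-402)*(-2 - 402) = (-841068*(-1/1661715) - 2488711/1/1361) + (I*√402)*(-404) = (93452/184635 - 2488711*1361) - 404*I*√402 = (93452/184635 - 3387135671) - 404*I*√402 = -625383794521633/184635 - 404*I*√402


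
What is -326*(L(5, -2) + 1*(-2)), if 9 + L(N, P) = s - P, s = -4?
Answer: 4238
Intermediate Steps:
L(N, P) = -13 - P (L(N, P) = -9 + (-4 - P) = -13 - P)
-326*(L(5, -2) + 1*(-2)) = -326*((-13 - 1*(-2)) + 1*(-2)) = -326*((-13 + 2) - 2) = -326*(-11 - 2) = -326*(-13) = 4238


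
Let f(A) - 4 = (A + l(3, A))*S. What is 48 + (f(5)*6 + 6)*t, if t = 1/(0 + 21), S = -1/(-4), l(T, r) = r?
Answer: 351/7 ≈ 50.143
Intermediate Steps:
S = ¼ (S = -1*(-¼) = ¼ ≈ 0.25000)
f(A) = 4 + A/2 (f(A) = 4 + (A + A)*(¼) = 4 + (2*A)*(¼) = 4 + A/2)
t = 1/21 ≈ 0.047619
48 + (f(5)*6 + 6)*t = 48 + ((4 + (½)*5)*6 + 6)*(1/21) = 48 + ((4 + 5/2)*6 + 6)*(1/21) = 48 + ((13/2)*6 + 6)*(1/21) = 48 + (39 + 6)*(1/21) = 48 + 45*(1/21) = 48 + 15/7 = 351/7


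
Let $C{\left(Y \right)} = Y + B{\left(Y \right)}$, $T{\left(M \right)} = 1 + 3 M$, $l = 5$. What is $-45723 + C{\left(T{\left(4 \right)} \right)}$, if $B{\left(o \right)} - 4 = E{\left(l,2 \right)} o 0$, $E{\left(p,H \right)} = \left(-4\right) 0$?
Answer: $-45706$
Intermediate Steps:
$E{\left(p,H \right)} = 0$
$B{\left(o \right)} = 4$ ($B{\left(o \right)} = 4 + 0 o 0 = 4 + 0 \cdot 0 = 4 + 0 = 4$)
$C{\left(Y \right)} = 4 + Y$ ($C{\left(Y \right)} = Y + 4 = 4 + Y$)
$-45723 + C{\left(T{\left(4 \right)} \right)} = -45723 + \left(4 + \left(1 + 3 \cdot 4\right)\right) = -45723 + \left(4 + \left(1 + 12\right)\right) = -45723 + \left(4 + 13\right) = -45723 + 17 = -45706$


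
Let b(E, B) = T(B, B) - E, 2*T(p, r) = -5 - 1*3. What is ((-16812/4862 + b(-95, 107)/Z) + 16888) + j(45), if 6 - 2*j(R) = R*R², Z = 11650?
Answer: -406053780452/14160575 ≈ -28675.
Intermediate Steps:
T(p, r) = -4 (T(p, r) = (-5 - 1*3)/2 = (-5 - 3)/2 = (½)*(-8) = -4)
j(R) = 3 - R³/2 (j(R) = 3 - R*R²/2 = 3 - R³/2)
b(E, B) = -4 - E
((-16812/4862 + b(-95, 107)/Z) + 16888) + j(45) = ((-16812/4862 + (-4 - 1*(-95))/11650) + 16888) + (3 - ½*45³) = ((-16812*1/4862 + (-4 + 95)*(1/11650)) + 16888) + (3 - ½*91125) = ((-8406/2431 + 91*(1/11650)) + 16888) + (3 - 91125/2) = ((-8406/2431 + 91/11650) + 16888) - 91119/2 = (-97708679/28321150 + 16888) - 91119/2 = 478189872521/28321150 - 91119/2 = -406053780452/14160575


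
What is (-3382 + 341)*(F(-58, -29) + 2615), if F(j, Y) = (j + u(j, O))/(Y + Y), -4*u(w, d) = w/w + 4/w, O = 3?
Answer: -53523044475/6728 ≈ -7.9553e+6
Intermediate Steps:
u(w, d) = -¼ - 1/w (u(w, d) = -(w/w + 4/w)/4 = -(1 + 4/w)/4 = -¼ - 1/w)
F(j, Y) = (j + (-4 - j)/(4*j))/(2*Y) (F(j, Y) = (j + (-4 - j)/(4*j))/(Y + Y) = (j + (-4 - j)/(4*j))/((2*Y)) = (j + (-4 - j)/(4*j))*(1/(2*Y)) = (j + (-4 - j)/(4*j))/(2*Y))
(-3382 + 341)*(F(-58, -29) + 2615) = (-3382 + 341)*((⅛)*(-4 - 1*(-58) + 4*(-58)²)/(-29*(-58)) + 2615) = -3041*((⅛)*(-1/29)*(-1/58)*(-4 + 58 + 4*3364) + 2615) = -3041*((⅛)*(-1/29)*(-1/58)*(-4 + 58 + 13456) + 2615) = -3041*((⅛)*(-1/29)*(-1/58)*13510 + 2615) = -3041*(6755/6728 + 2615) = -3041*17600475/6728 = -53523044475/6728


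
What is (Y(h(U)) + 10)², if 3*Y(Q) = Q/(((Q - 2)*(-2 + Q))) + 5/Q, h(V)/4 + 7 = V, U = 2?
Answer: 22972849/234256 ≈ 98.067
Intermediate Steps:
h(V) = -28 + 4*V
Y(Q) = 5/(3*Q) + Q/(3*(-2 + Q)²) (Y(Q) = (Q/(((Q - 2)*(-2 + Q))) + 5/Q)/3 = (Q/(((-2 + Q)*(-2 + Q))) + 5/Q)/3 = (Q/((-2 + Q)²) + 5/Q)/3 = (Q/(-2 + Q)² + 5/Q)/3 = (5/Q + Q/(-2 + Q)²)/3 = 5/(3*Q) + Q/(3*(-2 + Q)²))
(Y(h(U)) + 10)² = ((5/(3*(-28 + 4*2)) + (-28 + 4*2)/(3*(-2 + (-28 + 4*2))²)) + 10)² = ((5/(3*(-28 + 8)) + (-28 + 8)/(3*(-2 + (-28 + 8))²)) + 10)² = (((5/3)/(-20) + (⅓)*(-20)/(-2 - 20)²) + 10)² = (((5/3)*(-1/20) + (⅓)*(-20)/(-22)²) + 10)² = ((-1/12 + (⅓)*(-20)*(1/484)) + 10)² = ((-1/12 - 5/363) + 10)² = (-47/484 + 10)² = (4793/484)² = 22972849/234256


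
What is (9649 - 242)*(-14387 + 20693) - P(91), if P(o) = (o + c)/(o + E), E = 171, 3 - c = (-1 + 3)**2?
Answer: 7770990957/131 ≈ 5.9321e+7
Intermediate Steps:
c = -1 (c = 3 - (-1 + 3)**2 = 3 - 1*2**2 = 3 - 1*4 = 3 - 4 = -1)
P(o) = (-1 + o)/(171 + o) (P(o) = (o - 1)/(o + 171) = (-1 + o)/(171 + o))
(9649 - 242)*(-14387 + 20693) - P(91) = (9649 - 242)*(-14387 + 20693) - (-1 + 91)/(171 + 91) = 9407*6306 - 90/262 = 59320542 - 90/262 = 59320542 - 1*45/131 = 59320542 - 45/131 = 7770990957/131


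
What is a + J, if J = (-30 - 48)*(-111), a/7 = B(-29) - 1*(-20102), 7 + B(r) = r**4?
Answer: 5100290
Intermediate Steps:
B(r) = -7 + r**4
a = 5091632 (a = 7*((-7 + (-29)**4) - 1*(-20102)) = 7*((-7 + 707281) + 20102) = 7*(707274 + 20102) = 7*727376 = 5091632)
J = 8658 (J = -78*(-111) = 8658)
a + J = 5091632 + 8658 = 5100290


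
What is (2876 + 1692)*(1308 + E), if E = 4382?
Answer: 25991920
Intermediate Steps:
(2876 + 1692)*(1308 + E) = (2876 + 1692)*(1308 + 4382) = 4568*5690 = 25991920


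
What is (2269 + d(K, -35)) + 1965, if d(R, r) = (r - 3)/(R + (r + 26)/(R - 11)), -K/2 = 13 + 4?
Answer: 715736/169 ≈ 4235.1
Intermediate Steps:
K = -34 (K = -2*(13 + 4) = -2*17 = -34)
d(R, r) = (-3 + r)/(R + (26 + r)/(-11 + R))
(2269 + d(K, -35)) + 1965 = (2269 + (33 - 11*(-35) - 3*(-34) - 34*(-35))/(26 - 35 + (-34)² - 11*(-34))) + 1965 = (2269 + (33 + 385 + 102 + 1190)/(26 - 35 + 1156 + 374)) + 1965 = (2269 + 1710/1521) + 1965 = (2269 + (1/1521)*1710) + 1965 = (2269 + 190/169) + 1965 = 383651/169 + 1965 = 715736/169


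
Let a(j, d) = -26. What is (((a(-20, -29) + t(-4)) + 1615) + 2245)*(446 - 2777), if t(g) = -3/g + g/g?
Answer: -35764533/4 ≈ -8.9411e+6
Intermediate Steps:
t(g) = 1 - 3/g (t(g) = -3/g + 1 = 1 - 3/g)
(((a(-20, -29) + t(-4)) + 1615) + 2245)*(446 - 2777) = (((-26 + (-3 - 4)/(-4)) + 1615) + 2245)*(446 - 2777) = (((-26 - ¼*(-7)) + 1615) + 2245)*(-2331) = (((-26 + 7/4) + 1615) + 2245)*(-2331) = ((-97/4 + 1615) + 2245)*(-2331) = (6363/4 + 2245)*(-2331) = (15343/4)*(-2331) = -35764533/4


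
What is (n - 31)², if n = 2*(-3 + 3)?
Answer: 961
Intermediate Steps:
n = 0 (n = 2*0 = 0)
(n - 31)² = (0 - 31)² = (-31)² = 961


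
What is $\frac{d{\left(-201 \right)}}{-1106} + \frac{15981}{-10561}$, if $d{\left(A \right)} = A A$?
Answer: $- \frac{444349947}{11680466} \approx -38.042$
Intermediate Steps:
$d{\left(A \right)} = A^{2}$
$\frac{d{\left(-201 \right)}}{-1106} + \frac{15981}{-10561} = \frac{\left(-201\right)^{2}}{-1106} + \frac{15981}{-10561} = 40401 \left(- \frac{1}{1106}\right) + 15981 \left(- \frac{1}{10561}\right) = - \frac{40401}{1106} - \frac{15981}{10561} = - \frac{444349947}{11680466}$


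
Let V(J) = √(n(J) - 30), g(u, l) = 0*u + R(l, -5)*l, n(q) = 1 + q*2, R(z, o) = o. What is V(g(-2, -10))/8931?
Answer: √71/8931 ≈ 0.00094347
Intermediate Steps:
n(q) = 1 + 2*q
g(u, l) = -5*l (g(u, l) = 0*u - 5*l = 0 - 5*l = -5*l)
V(J) = √(-29 + 2*J) (V(J) = √((1 + 2*J) - 30) = √(-29 + 2*J))
V(g(-2, -10))/8931 = √(-29 + 2*(-5*(-10)))/8931 = √(-29 + 2*50)*(1/8931) = √(-29 + 100)*(1/8931) = √71*(1/8931) = √71/8931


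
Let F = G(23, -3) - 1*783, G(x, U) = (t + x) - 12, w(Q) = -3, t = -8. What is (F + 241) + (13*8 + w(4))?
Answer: -438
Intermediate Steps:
G(x, U) = -20 + x (G(x, U) = (-8 + x) - 12 = -20 + x)
F = -780 (F = (-20 + 23) - 1*783 = 3 - 783 = -780)
(F + 241) + (13*8 + w(4)) = (-780 + 241) + (13*8 - 3) = -539 + (104 - 3) = -539 + 101 = -438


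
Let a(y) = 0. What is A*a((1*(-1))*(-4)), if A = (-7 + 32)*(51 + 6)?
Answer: 0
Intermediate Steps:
A = 1425 (A = 25*57 = 1425)
A*a((1*(-1))*(-4)) = 1425*0 = 0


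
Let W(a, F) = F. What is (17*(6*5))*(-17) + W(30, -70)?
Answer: -8740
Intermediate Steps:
(17*(6*5))*(-17) + W(30, -70) = (17*(6*5))*(-17) - 70 = (17*30)*(-17) - 70 = 510*(-17) - 70 = -8670 - 70 = -8740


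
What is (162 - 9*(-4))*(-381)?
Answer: -75438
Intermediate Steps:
(162 - 9*(-4))*(-381) = (162 + 36)*(-381) = 198*(-381) = -75438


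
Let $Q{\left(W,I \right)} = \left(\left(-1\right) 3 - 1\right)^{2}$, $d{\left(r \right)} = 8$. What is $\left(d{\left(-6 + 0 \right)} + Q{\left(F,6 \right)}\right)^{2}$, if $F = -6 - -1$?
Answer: $576$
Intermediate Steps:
$F = -5$ ($F = -6 + 1 = -5$)
$Q{\left(W,I \right)} = 16$ ($Q{\left(W,I \right)} = \left(-3 - 1\right)^{2} = \left(-4\right)^{2} = 16$)
$\left(d{\left(-6 + 0 \right)} + Q{\left(F,6 \right)}\right)^{2} = \left(8 + 16\right)^{2} = 24^{2} = 576$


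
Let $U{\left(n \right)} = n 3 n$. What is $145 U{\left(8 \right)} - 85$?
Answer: $27755$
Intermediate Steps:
$U{\left(n \right)} = 3 n^{2}$ ($U{\left(n \right)} = 3 n n = 3 n^{2}$)
$145 U{\left(8 \right)} - 85 = 145 \cdot 3 \cdot 8^{2} - 85 = 145 \cdot 3 \cdot 64 - 85 = 145 \cdot 192 - 85 = 27840 - 85 = 27755$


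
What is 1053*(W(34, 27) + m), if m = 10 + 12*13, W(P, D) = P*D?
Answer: 1141452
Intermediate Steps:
W(P, D) = D*P
m = 166 (m = 10 + 156 = 166)
1053*(W(34, 27) + m) = 1053*(27*34 + 166) = 1053*(918 + 166) = 1053*1084 = 1141452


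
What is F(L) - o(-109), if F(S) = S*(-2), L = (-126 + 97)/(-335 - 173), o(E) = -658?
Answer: 167103/254 ≈ 657.89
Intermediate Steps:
L = 29/508 (L = -29/(-508) = -29*(-1/508) = 29/508 ≈ 0.057087)
F(S) = -2*S
F(L) - o(-109) = -2*29/508 - 1*(-658) = -29/254 + 658 = 167103/254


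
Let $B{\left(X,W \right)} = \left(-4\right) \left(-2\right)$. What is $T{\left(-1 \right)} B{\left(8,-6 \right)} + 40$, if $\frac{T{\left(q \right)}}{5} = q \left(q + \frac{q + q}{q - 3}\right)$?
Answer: $60$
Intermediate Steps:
$B{\left(X,W \right)} = 8$
$T{\left(q \right)} = 5 q \left(q + \frac{2 q}{-3 + q}\right)$ ($T{\left(q \right)} = 5 q \left(q + \frac{q + q}{q - 3}\right) = 5 q \left(q + \frac{2 q}{-3 + q}\right)$)
$T{\left(-1 \right)} B{\left(8,-6 \right)} + 40 = \frac{5 \left(-1\right)^{2} \left(-1 - 1\right)}{-3 - 1} \cdot 8 + 40 = 5 \cdot 1 \frac{1}{-4} \left(-2\right) 8 + 40 = 5 \cdot 1 \left(- \frac{1}{4}\right) \left(-2\right) 8 + 40 = \frac{5}{2} \cdot 8 + 40 = 20 + 40 = 60$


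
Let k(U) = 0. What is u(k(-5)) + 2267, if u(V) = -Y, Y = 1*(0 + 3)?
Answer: 2264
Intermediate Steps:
Y = 3 (Y = 1*3 = 3)
u(V) = -3 (u(V) = -1*3 = -3)
u(k(-5)) + 2267 = -3 + 2267 = 2264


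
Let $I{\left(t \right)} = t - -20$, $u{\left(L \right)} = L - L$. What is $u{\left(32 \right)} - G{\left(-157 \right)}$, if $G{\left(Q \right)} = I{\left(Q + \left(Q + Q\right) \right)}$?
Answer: $451$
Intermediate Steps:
$u{\left(L \right)} = 0$
$I{\left(t \right)} = 20 + t$ ($I{\left(t \right)} = t + 20 = 20 + t$)
$G{\left(Q \right)} = 20 + 3 Q$ ($G{\left(Q \right)} = 20 + \left(Q + \left(Q + Q\right)\right) = 20 + \left(Q + 2 Q\right) = 20 + 3 Q$)
$u{\left(32 \right)} - G{\left(-157 \right)} = 0 - \left(20 + 3 \left(-157\right)\right) = 0 - \left(20 - 471\right) = 0 - -451 = 0 + 451 = 451$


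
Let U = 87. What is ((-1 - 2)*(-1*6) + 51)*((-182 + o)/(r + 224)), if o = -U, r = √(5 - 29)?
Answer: -519708/6275 + 18561*I*√6/25100 ≈ -82.822 + 1.8114*I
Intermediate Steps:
r = 2*I*√6 (r = √(-24) = 2*I*√6 ≈ 4.899*I)
o = -87 (o = -1*87 = -87)
((-1 - 2)*(-1*6) + 51)*((-182 + o)/(r + 224)) = ((-1 - 2)*(-1*6) + 51)*((-182 - 87)/(2*I*√6 + 224)) = (-3*(-6) + 51)*(-269/(224 + 2*I*√6)) = (18 + 51)*(-269/(224 + 2*I*√6)) = 69*(-269/(224 + 2*I*√6)) = -18561/(224 + 2*I*√6)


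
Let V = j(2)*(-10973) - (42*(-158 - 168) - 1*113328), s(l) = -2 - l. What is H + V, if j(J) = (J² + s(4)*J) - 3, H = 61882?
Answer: 309605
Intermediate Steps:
j(J) = -3 + J² - 6*J (j(J) = (J² + (-2 - 1*4)*J) - 3 = (J² + (-2 - 4)*J) - 3 = (J² - 6*J) - 3 = -3 + J² - 6*J)
V = 247723 (V = (-3 + 2² - 6*2)*(-10973) - (42*(-158 - 168) - 1*113328) = (-3 + 4 - 12)*(-10973) - (42*(-326) - 113328) = -11*(-10973) - (-13692 - 113328) = 120703 - 1*(-127020) = 120703 + 127020 = 247723)
H + V = 61882 + 247723 = 309605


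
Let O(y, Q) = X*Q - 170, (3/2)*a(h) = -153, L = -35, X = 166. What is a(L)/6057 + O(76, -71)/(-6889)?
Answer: 23904938/13908891 ≈ 1.7187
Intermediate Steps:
a(h) = -102 (a(h) = (⅔)*(-153) = -102)
O(y, Q) = -170 + 166*Q (O(y, Q) = 166*Q - 170 = -170 + 166*Q)
a(L)/6057 + O(76, -71)/(-6889) = -102/6057 + (-170 + 166*(-71))/(-6889) = -102*1/6057 + (-170 - 11786)*(-1/6889) = -34/2019 - 11956*(-1/6889) = -34/2019 + 11956/6889 = 23904938/13908891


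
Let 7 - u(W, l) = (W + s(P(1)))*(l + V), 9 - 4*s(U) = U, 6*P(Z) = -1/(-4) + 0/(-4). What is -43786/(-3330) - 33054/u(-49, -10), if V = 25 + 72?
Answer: 218767909/43424865 ≈ 5.0378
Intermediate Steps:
P(Z) = 1/24 (P(Z) = (-1/(-4) + 0/(-4))/6 = (-1*(-¼) + 0*(-¼))/6 = (¼ + 0)/6 = (⅙)*(¼) = 1/24)
s(U) = 9/4 - U/4
V = 97
u(W, l) = 7 - (97 + l)*(215/96 + W) (u(W, l) = 7 - (W + (9/4 - ¼*1/24))*(l + 97) = 7 - (W + (9/4 - 1/96))*(97 + l) = 7 - (W + 215/96)*(97 + l) = 7 - (215/96 + W)*(97 + l) = 7 - (97 + l)*(215/96 + W))
-43786/(-3330) - 33054/u(-49, -10) = -43786/(-3330) - 33054/(-20183/96 - 97*(-49) - 215/96*(-10) - 1*(-49)*(-10)) = -43786*(-1/3330) - 33054/(-20183/96 + 4753 + 1075/48 - 490) = 21893/1665 - 33054/130405/32 = 21893/1665 - 33054*32/130405 = 21893/1665 - 1057728/130405 = 218767909/43424865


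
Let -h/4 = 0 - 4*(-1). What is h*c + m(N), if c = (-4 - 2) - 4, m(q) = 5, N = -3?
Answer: 165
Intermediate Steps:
h = -16 (h = -4*(0 - 4*(-1)) = -4*(0 + 4) = -4*4 = -16)
c = -10 (c = -6 - 4 = -10)
h*c + m(N) = -16*(-10) + 5 = 160 + 5 = 165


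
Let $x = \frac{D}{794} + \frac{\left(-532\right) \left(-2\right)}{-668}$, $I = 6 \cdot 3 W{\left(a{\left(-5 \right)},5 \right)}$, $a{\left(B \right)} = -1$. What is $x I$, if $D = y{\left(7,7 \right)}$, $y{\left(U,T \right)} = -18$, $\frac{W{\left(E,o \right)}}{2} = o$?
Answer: $- \frac{19278900}{66299} \approx -290.79$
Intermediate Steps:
$W{\left(E,o \right)} = 2 o$
$D = -18$
$I = 180$ ($I = 6 \cdot 3 \cdot 2 \cdot 5 = 18 \cdot 10 = 180$)
$x = - \frac{107105}{66299}$ ($x = - \frac{18}{794} + \frac{\left(-532\right) \left(-2\right)}{-668} = \left(-18\right) \frac{1}{794} + 1064 \left(- \frac{1}{668}\right) = - \frac{9}{397} - \frac{266}{167} = - \frac{107105}{66299} \approx -1.6155$)
$x I = \left(- \frac{107105}{66299}\right) 180 = - \frac{19278900}{66299}$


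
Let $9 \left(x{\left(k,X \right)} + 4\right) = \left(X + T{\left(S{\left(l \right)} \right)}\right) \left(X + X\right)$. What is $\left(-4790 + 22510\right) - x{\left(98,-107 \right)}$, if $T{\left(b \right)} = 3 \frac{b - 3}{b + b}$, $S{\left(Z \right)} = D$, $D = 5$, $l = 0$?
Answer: $\frac{683732}{45} \approx 15194.0$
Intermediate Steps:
$S{\left(Z \right)} = 5$
$T{\left(b \right)} = \frac{3 \left(-3 + b\right)}{2 b}$ ($T{\left(b \right)} = 3 \frac{-3 + b}{2 b} = \frac{3 \left(-3 + b\right)}{2 b}$)
$x{\left(k,X \right)} = -4 + \frac{2 X \left(\frac{3}{5} + X\right)}{9}$ ($x{\left(k,X \right)} = -4 + \frac{\left(X + \frac{3 \left(-3 + 5\right)}{2 \cdot 5}\right) \left(X + X\right)}{9} = -4 + \frac{\left(X + \frac{3}{2} \cdot \frac{1}{5} \cdot 2\right) 2 X}{9} = -4 + \frac{\left(X + \frac{3}{5}\right) 2 X}{9} = -4 + \frac{\left(\frac{3}{5} + X\right) 2 X}{9} = -4 + \frac{2 X \left(\frac{3}{5} + X\right)}{9}$)
$\left(-4790 + 22510\right) - x{\left(98,-107 \right)} = \left(-4790 + 22510\right) - \left(-4 + \frac{2 \left(-107\right)^{2}}{9} + \frac{2}{15} \left(-107\right)\right) = 17720 - \left(-4 + \frac{2}{9} \cdot 11449 - \frac{214}{15}\right) = 17720 - \left(-4 + \frac{22898}{9} - \frac{214}{15}\right) = 17720 - \frac{113668}{45} = \frac{683732}{45}$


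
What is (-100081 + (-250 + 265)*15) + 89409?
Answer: -10447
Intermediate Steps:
(-100081 + (-250 + 265)*15) + 89409 = (-100081 + 15*15) + 89409 = (-100081 + 225) + 89409 = -99856 + 89409 = -10447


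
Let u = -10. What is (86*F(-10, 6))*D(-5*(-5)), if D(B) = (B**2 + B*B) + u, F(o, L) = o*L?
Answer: -6398400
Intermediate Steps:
F(o, L) = L*o
D(B) = -10 + 2*B**2 (D(B) = (B**2 + B*B) - 10 = (B**2 + B**2) - 10 = 2*B**2 - 10 = -10 + 2*B**2)
(86*F(-10, 6))*D(-5*(-5)) = (86*(6*(-10)))*(-10 + 2*(-5*(-5))**2) = (86*(-60))*(-10 + 2*25**2) = -5160*(-10 + 2*625) = -5160*(-10 + 1250) = -5160*1240 = -6398400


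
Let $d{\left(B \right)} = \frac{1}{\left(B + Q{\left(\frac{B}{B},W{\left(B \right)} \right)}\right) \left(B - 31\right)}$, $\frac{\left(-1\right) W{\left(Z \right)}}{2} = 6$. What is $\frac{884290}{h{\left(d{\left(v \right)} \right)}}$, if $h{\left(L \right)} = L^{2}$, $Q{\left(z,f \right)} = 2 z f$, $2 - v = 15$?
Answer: $2343708067360$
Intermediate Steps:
$v = -13$ ($v = 2 - 15 = -13$)
$W{\left(Z \right)} = -12$ ($W{\left(Z \right)} = \left(-2\right) 6 = -12$)
$Q{\left(z,f \right)} = 2 f z$
$d{\left(B \right)} = \frac{1}{\left(-31 + B\right) \left(-24 + B\right)}$ ($d{\left(B \right)} = \frac{1}{\left(B + 2 \left(-12\right) \frac{B}{B}\right) \left(B - 31\right)} = \frac{1}{\left(B + 2 \left(-12\right) 1\right) \left(-31 + B\right)} = \frac{1}{\left(B - 24\right) \left(-31 + B\right)} = \frac{1}{\left(-24 + B\right) \left(-31 + B\right)} = \frac{1}{\left(-31 + B\right) \left(-24 + B\right)}$)
$\frac{884290}{h{\left(d{\left(v \right)} \right)}} = \frac{884290}{\left(\frac{1}{744 + \left(-13\right)^{2} - -715}\right)^{2}} = \frac{884290}{\left(\frac{1}{744 + 169 + 715}\right)^{2}} = \frac{884290}{\left(\frac{1}{1628}\right)^{2}} = 884290 \frac{1}{\frac{1}{2650384}} = 884290 \cdot 2650384 = 2343708067360$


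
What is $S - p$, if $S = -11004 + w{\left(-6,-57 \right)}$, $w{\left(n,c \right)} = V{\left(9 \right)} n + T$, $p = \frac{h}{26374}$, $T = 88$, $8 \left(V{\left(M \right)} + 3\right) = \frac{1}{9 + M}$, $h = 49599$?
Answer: $- \frac{3449694599}{316488} \approx -10900.0$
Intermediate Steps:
$V{\left(M \right)} = -3 + \frac{1}{8 \left(9 + M\right)}$
$p = \frac{49599}{26374} \approx 1.8806$
$w{\left(n,c \right)} = 88 - \frac{431 n}{144}$ ($w{\left(n,c \right)} = \frac{-215 - 216}{8 \left(9 + 9\right)} n + 88 = \frac{-215 - 216}{8 \cdot 18} n + 88 = \frac{1}{8} \cdot \frac{1}{18} \left(-431\right) n + 88 = - \frac{431 n}{144} + 88 = 88 - \frac{431 n}{144}$)
$S = - \frac{261553}{24}$ ($S = -11004 + \left(88 - - \frac{431}{24}\right) = -11004 + \left(88 + \frac{431}{24}\right) = -11004 + \frac{2543}{24} = - \frac{261553}{24} \approx -10898.0$)
$S - p = - \frac{261553}{24} - \frac{49599}{26374} = - \frac{3449694599}{316488}$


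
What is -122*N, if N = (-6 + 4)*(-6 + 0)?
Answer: -1464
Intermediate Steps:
N = 12 (N = -2*(-6) = 12)
-122*N = -122*12 = -1464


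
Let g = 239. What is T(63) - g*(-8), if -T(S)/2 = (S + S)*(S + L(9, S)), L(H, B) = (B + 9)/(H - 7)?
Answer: -23036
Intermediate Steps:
L(H, B) = (9 + B)/(-7 + H)
T(S) = -4*S*(9/2 + 3*S/2) (T(S) = -2*(S + S)*(S + (9 + S)/(-7 + 9)) = -2*2*S*(S + (9 + S)/2) = -2*2*S*(S + (9/2 + S/2)) = -2*2*S*(9/2 + 3*S/2) = -4*S*(9/2 + 3*S/2))
T(63) - g*(-8) = -6*63*(3 + 63) - 239*(-8) = -6*63*66 - 1*(-1912) = -24948 + 1912 = -23036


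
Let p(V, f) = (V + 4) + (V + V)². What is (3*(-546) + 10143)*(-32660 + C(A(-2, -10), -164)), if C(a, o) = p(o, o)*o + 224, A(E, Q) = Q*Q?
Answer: -150113011860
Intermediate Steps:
A(E, Q) = Q²
p(V, f) = 4 + V + 4*V² (p(V, f) = (4 + V) + (2*V)² = (4 + V) + 4*V² = 4 + V + 4*V²)
C(a, o) = 224 + o*(4 + o + 4*o²) (C(a, o) = (4 + o + 4*o²)*o + 224 = o*(4 + o + 4*o²) + 224 = 224 + o*(4 + o + 4*o²))
(3*(-546) + 10143)*(-32660 + C(A(-2, -10), -164)) = (3*(-546) + 10143)*(-32660 + (224 - 164*(4 - 164 + 4*(-164)²))) = (-1638 + 10143)*(-32660 + (224 - 164*(4 - 164 + 4*26896))) = 8505*(-32660 + (224 - 164*(4 - 164 + 107584))) = 8505*(-32660 + (224 - 164*107424)) = 8505*(-32660 + (224 - 17617536)) = 8505*(-32660 - 17617312) = 8505*(-17649972) = -150113011860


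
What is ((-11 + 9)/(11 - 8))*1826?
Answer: -3652/3 ≈ -1217.3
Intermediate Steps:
((-11 + 9)/(11 - 8))*1826 = -2/3*1826 = -2*⅓*1826 = -⅔*1826 = -3652/3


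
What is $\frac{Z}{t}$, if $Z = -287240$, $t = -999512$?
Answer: $\frac{35905}{124939} \approx 0.28738$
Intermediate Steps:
$\frac{Z}{t} = - \frac{287240}{-999512} = \left(-287240\right) \left(- \frac{1}{999512}\right) = \frac{35905}{124939}$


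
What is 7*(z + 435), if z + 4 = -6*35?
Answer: 1547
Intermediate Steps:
z = -214 (z = -4 - 6*35 = -4 - 210 = -214)
7*(z + 435) = 7*(-214 + 435) = 7*221 = 1547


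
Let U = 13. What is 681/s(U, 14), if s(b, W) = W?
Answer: 681/14 ≈ 48.643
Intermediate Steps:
681/s(U, 14) = 681/14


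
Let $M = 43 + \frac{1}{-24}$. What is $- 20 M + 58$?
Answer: $- \frac{4807}{6} \approx -801.17$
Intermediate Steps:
$M = \frac{1031}{24}$ ($M = 43 - \frac{1}{24} = \frac{1031}{24} \approx 42.958$)
$- 20 M + 58 = \left(-20\right) \frac{1031}{24} + 58 = - \frac{5155}{6} + 58 = - \frac{4807}{6}$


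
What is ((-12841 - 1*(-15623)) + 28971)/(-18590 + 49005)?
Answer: 31753/30415 ≈ 1.0440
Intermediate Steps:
((-12841 - 1*(-15623)) + 28971)/(-18590 + 49005) = ((-12841 + 15623) + 28971)/30415 = (2782 + 28971)*(1/30415) = 31753*(1/30415) = 31753/30415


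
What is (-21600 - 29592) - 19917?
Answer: -71109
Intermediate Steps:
(-21600 - 29592) - 19917 = -51192 - 19917 = -71109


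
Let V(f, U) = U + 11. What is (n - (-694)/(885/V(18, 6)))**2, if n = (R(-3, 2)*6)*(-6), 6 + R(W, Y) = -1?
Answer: 55139493124/783225 ≈ 70401.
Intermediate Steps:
R(W, Y) = -7 (R(W, Y) = -6 - 1 = -7)
n = 252 (n = -7*6*(-6) = -42*(-6) = 252)
V(f, U) = 11 + U
(n - (-694)/(885/V(18, 6)))**2 = (252 - (-694)/(885/(11 + 6)))**2 = (252 - (-694)/(885/17))**2 = (252 - (-694)/(885*(1/17)))**2 = (252 - (-694)/885/17)**2 = (252 - (-694)*17/885)**2 = (252 - 1*(-11798/885))**2 = (252 + 11798/885)**2 = (234818/885)**2 = 55139493124/783225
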